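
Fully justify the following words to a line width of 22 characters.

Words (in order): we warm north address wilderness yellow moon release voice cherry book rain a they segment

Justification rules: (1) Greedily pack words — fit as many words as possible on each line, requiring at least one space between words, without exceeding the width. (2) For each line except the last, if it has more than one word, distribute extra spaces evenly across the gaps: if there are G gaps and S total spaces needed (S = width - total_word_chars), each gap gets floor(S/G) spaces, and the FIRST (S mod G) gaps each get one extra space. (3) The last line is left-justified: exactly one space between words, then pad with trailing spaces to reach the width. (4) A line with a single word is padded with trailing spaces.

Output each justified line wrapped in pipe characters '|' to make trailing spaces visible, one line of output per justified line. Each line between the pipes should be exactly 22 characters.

Answer: |we  warm north address|
|wilderness yellow moon|
|release  voice  cherry|
|book   rain   a   they|
|segment               |

Derivation:
Line 1: ['we', 'warm', 'north', 'address'] (min_width=21, slack=1)
Line 2: ['wilderness', 'yellow', 'moon'] (min_width=22, slack=0)
Line 3: ['release', 'voice', 'cherry'] (min_width=20, slack=2)
Line 4: ['book', 'rain', 'a', 'they'] (min_width=16, slack=6)
Line 5: ['segment'] (min_width=7, slack=15)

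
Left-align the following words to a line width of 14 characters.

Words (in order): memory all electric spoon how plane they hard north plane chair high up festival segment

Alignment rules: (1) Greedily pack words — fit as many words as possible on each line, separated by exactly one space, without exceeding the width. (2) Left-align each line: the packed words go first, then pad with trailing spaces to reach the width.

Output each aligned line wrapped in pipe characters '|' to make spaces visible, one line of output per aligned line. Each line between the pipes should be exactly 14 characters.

Answer: |memory all    |
|electric spoon|
|how plane they|
|hard north    |
|plane chair   |
|high up       |
|festival      |
|segment       |

Derivation:
Line 1: ['memory', 'all'] (min_width=10, slack=4)
Line 2: ['electric', 'spoon'] (min_width=14, slack=0)
Line 3: ['how', 'plane', 'they'] (min_width=14, slack=0)
Line 4: ['hard', 'north'] (min_width=10, slack=4)
Line 5: ['plane', 'chair'] (min_width=11, slack=3)
Line 6: ['high', 'up'] (min_width=7, slack=7)
Line 7: ['festival'] (min_width=8, slack=6)
Line 8: ['segment'] (min_width=7, slack=7)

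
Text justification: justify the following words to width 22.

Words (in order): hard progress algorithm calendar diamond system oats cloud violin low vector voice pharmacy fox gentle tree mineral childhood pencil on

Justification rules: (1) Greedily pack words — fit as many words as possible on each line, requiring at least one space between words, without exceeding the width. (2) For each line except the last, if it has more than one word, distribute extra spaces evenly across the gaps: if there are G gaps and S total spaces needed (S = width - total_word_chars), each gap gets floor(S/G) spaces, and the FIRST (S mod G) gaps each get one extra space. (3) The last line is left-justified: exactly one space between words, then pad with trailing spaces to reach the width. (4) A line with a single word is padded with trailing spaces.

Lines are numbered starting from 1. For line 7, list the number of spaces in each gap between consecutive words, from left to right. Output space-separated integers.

Line 1: ['hard', 'progress'] (min_width=13, slack=9)
Line 2: ['algorithm', 'calendar'] (min_width=18, slack=4)
Line 3: ['diamond', 'system', 'oats'] (min_width=19, slack=3)
Line 4: ['cloud', 'violin', 'low'] (min_width=16, slack=6)
Line 5: ['vector', 'voice', 'pharmacy'] (min_width=21, slack=1)
Line 6: ['fox', 'gentle', 'tree'] (min_width=15, slack=7)
Line 7: ['mineral', 'childhood'] (min_width=17, slack=5)
Line 8: ['pencil', 'on'] (min_width=9, slack=13)

Answer: 6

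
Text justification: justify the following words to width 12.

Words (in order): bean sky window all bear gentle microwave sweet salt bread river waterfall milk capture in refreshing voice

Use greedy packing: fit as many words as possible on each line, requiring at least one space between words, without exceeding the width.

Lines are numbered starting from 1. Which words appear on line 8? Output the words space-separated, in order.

Answer: milk capture

Derivation:
Line 1: ['bean', 'sky'] (min_width=8, slack=4)
Line 2: ['window', 'all'] (min_width=10, slack=2)
Line 3: ['bear', 'gentle'] (min_width=11, slack=1)
Line 4: ['microwave'] (min_width=9, slack=3)
Line 5: ['sweet', 'salt'] (min_width=10, slack=2)
Line 6: ['bread', 'river'] (min_width=11, slack=1)
Line 7: ['waterfall'] (min_width=9, slack=3)
Line 8: ['milk', 'capture'] (min_width=12, slack=0)
Line 9: ['in'] (min_width=2, slack=10)
Line 10: ['refreshing'] (min_width=10, slack=2)
Line 11: ['voice'] (min_width=5, slack=7)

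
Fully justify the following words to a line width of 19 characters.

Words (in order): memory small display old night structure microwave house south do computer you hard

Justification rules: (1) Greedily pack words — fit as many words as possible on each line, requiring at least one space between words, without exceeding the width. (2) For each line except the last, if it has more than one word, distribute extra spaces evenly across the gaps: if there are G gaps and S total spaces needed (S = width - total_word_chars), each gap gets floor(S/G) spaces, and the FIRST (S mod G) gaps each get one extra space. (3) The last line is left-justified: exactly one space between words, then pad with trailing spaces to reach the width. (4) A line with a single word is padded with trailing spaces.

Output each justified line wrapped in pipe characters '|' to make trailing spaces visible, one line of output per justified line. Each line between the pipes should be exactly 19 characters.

Line 1: ['memory', 'small'] (min_width=12, slack=7)
Line 2: ['display', 'old', 'night'] (min_width=17, slack=2)
Line 3: ['structure', 'microwave'] (min_width=19, slack=0)
Line 4: ['house', 'south', 'do'] (min_width=14, slack=5)
Line 5: ['computer', 'you', 'hard'] (min_width=17, slack=2)

Answer: |memory        small|
|display  old  night|
|structure microwave|
|house    south   do|
|computer you hard  |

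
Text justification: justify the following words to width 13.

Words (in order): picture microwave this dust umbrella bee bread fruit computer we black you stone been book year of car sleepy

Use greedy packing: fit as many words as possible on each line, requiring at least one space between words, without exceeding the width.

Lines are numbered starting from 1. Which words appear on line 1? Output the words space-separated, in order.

Answer: picture

Derivation:
Line 1: ['picture'] (min_width=7, slack=6)
Line 2: ['microwave'] (min_width=9, slack=4)
Line 3: ['this', 'dust'] (min_width=9, slack=4)
Line 4: ['umbrella', 'bee'] (min_width=12, slack=1)
Line 5: ['bread', 'fruit'] (min_width=11, slack=2)
Line 6: ['computer', 'we'] (min_width=11, slack=2)
Line 7: ['black', 'you'] (min_width=9, slack=4)
Line 8: ['stone', 'been'] (min_width=10, slack=3)
Line 9: ['book', 'year', 'of'] (min_width=12, slack=1)
Line 10: ['car', 'sleepy'] (min_width=10, slack=3)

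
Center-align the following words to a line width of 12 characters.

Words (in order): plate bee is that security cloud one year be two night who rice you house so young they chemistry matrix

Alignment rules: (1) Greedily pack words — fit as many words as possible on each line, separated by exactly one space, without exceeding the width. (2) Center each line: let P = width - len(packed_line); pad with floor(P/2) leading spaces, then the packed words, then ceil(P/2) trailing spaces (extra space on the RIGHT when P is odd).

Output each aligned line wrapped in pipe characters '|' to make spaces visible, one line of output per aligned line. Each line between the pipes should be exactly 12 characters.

Line 1: ['plate', 'bee', 'is'] (min_width=12, slack=0)
Line 2: ['that'] (min_width=4, slack=8)
Line 3: ['security'] (min_width=8, slack=4)
Line 4: ['cloud', 'one'] (min_width=9, slack=3)
Line 5: ['year', 'be', 'two'] (min_width=11, slack=1)
Line 6: ['night', 'who'] (min_width=9, slack=3)
Line 7: ['rice', 'you'] (min_width=8, slack=4)
Line 8: ['house', 'so'] (min_width=8, slack=4)
Line 9: ['young', 'they'] (min_width=10, slack=2)
Line 10: ['chemistry'] (min_width=9, slack=3)
Line 11: ['matrix'] (min_width=6, slack=6)

Answer: |plate bee is|
|    that    |
|  security  |
| cloud one  |
|year be two |
| night who  |
|  rice you  |
|  house so  |
| young they |
| chemistry  |
|   matrix   |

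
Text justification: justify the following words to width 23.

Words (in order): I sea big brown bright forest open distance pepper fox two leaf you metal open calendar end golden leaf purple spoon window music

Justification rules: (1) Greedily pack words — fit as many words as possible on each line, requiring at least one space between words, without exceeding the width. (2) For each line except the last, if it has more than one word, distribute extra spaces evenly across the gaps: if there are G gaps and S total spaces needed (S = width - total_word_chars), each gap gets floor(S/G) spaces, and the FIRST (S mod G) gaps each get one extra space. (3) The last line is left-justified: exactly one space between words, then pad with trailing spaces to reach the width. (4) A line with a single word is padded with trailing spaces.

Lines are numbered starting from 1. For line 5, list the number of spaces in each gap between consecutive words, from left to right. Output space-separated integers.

Line 1: ['I', 'sea', 'big', 'brown', 'bright'] (min_width=22, slack=1)
Line 2: ['forest', 'open', 'distance'] (min_width=20, slack=3)
Line 3: ['pepper', 'fox', 'two', 'leaf', 'you'] (min_width=23, slack=0)
Line 4: ['metal', 'open', 'calendar', 'end'] (min_width=23, slack=0)
Line 5: ['golden', 'leaf', 'purple'] (min_width=18, slack=5)
Line 6: ['spoon', 'window', 'music'] (min_width=18, slack=5)

Answer: 4 3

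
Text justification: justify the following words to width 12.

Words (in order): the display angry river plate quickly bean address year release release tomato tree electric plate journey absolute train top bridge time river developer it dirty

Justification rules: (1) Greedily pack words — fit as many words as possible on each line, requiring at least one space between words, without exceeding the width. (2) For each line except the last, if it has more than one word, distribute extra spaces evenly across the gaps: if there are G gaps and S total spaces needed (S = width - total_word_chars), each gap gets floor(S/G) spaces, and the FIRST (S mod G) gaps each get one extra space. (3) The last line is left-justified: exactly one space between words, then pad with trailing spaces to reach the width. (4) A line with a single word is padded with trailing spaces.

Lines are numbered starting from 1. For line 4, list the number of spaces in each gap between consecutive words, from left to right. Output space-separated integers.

Line 1: ['the', 'display'] (min_width=11, slack=1)
Line 2: ['angry', 'river'] (min_width=11, slack=1)
Line 3: ['plate'] (min_width=5, slack=7)
Line 4: ['quickly', 'bean'] (min_width=12, slack=0)
Line 5: ['address', 'year'] (min_width=12, slack=0)
Line 6: ['release'] (min_width=7, slack=5)
Line 7: ['release'] (min_width=7, slack=5)
Line 8: ['tomato', 'tree'] (min_width=11, slack=1)
Line 9: ['electric'] (min_width=8, slack=4)
Line 10: ['plate'] (min_width=5, slack=7)
Line 11: ['journey'] (min_width=7, slack=5)
Line 12: ['absolute'] (min_width=8, slack=4)
Line 13: ['train', 'top'] (min_width=9, slack=3)
Line 14: ['bridge', 'time'] (min_width=11, slack=1)
Line 15: ['river'] (min_width=5, slack=7)
Line 16: ['developer', 'it'] (min_width=12, slack=0)
Line 17: ['dirty'] (min_width=5, slack=7)

Answer: 1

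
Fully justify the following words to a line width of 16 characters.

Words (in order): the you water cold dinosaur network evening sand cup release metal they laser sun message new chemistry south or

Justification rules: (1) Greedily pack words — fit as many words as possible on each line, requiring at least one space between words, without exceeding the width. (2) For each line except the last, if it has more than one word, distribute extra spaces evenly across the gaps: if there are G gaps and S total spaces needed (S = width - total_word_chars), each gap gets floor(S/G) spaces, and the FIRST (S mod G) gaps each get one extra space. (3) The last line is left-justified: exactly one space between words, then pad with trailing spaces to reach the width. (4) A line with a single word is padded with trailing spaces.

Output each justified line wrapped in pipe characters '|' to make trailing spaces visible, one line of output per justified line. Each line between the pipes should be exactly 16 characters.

Answer: |the   you  water|
|cold    dinosaur|
|network  evening|
|sand cup release|
|metal they laser|
|sun  message new|
|chemistry  south|
|or              |

Derivation:
Line 1: ['the', 'you', 'water'] (min_width=13, slack=3)
Line 2: ['cold', 'dinosaur'] (min_width=13, slack=3)
Line 3: ['network', 'evening'] (min_width=15, slack=1)
Line 4: ['sand', 'cup', 'release'] (min_width=16, slack=0)
Line 5: ['metal', 'they', 'laser'] (min_width=16, slack=0)
Line 6: ['sun', 'message', 'new'] (min_width=15, slack=1)
Line 7: ['chemistry', 'south'] (min_width=15, slack=1)
Line 8: ['or'] (min_width=2, slack=14)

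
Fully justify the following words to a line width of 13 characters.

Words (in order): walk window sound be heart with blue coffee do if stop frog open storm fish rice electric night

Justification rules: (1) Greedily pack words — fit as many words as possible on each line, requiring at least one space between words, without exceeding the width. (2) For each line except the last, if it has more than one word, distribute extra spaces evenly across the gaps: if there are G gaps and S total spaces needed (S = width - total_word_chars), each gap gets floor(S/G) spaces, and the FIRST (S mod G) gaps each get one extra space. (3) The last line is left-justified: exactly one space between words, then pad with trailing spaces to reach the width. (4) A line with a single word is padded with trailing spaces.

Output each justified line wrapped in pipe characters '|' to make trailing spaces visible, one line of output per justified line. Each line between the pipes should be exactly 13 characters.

Line 1: ['walk', 'window'] (min_width=11, slack=2)
Line 2: ['sound', 'be'] (min_width=8, slack=5)
Line 3: ['heart', 'with'] (min_width=10, slack=3)
Line 4: ['blue', 'coffee'] (min_width=11, slack=2)
Line 5: ['do', 'if', 'stop'] (min_width=10, slack=3)
Line 6: ['frog', 'open'] (min_width=9, slack=4)
Line 7: ['storm', 'fish'] (min_width=10, slack=3)
Line 8: ['rice', 'electric'] (min_width=13, slack=0)
Line 9: ['night'] (min_width=5, slack=8)

Answer: |walk   window|
|sound      be|
|heart    with|
|blue   coffee|
|do   if  stop|
|frog     open|
|storm    fish|
|rice electric|
|night        |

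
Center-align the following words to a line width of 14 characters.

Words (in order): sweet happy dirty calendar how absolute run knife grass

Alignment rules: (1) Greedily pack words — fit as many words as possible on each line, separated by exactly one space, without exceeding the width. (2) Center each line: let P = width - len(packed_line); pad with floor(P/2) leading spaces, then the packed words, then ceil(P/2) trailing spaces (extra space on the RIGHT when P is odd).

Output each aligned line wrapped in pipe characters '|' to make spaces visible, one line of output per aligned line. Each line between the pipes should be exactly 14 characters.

Line 1: ['sweet', 'happy'] (min_width=11, slack=3)
Line 2: ['dirty', 'calendar'] (min_width=14, slack=0)
Line 3: ['how', 'absolute'] (min_width=12, slack=2)
Line 4: ['run', 'knife'] (min_width=9, slack=5)
Line 5: ['grass'] (min_width=5, slack=9)

Answer: | sweet happy  |
|dirty calendar|
| how absolute |
|  run knife   |
|    grass     |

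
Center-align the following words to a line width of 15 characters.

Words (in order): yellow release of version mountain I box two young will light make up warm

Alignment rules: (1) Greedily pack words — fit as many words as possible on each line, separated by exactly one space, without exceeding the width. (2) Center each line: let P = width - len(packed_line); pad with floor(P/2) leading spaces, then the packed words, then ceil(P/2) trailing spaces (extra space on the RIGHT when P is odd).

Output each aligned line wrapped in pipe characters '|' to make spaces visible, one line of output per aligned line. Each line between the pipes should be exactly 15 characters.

Answer: |yellow release |
|  of version   |
|mountain I box |
|two young will |
| light make up |
|     warm      |

Derivation:
Line 1: ['yellow', 'release'] (min_width=14, slack=1)
Line 2: ['of', 'version'] (min_width=10, slack=5)
Line 3: ['mountain', 'I', 'box'] (min_width=14, slack=1)
Line 4: ['two', 'young', 'will'] (min_width=14, slack=1)
Line 5: ['light', 'make', 'up'] (min_width=13, slack=2)
Line 6: ['warm'] (min_width=4, slack=11)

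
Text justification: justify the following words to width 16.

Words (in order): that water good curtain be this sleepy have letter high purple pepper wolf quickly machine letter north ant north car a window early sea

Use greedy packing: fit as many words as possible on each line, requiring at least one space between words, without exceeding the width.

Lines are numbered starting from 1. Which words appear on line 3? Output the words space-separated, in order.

Answer: sleepy have

Derivation:
Line 1: ['that', 'water', 'good'] (min_width=15, slack=1)
Line 2: ['curtain', 'be', 'this'] (min_width=15, slack=1)
Line 3: ['sleepy', 'have'] (min_width=11, slack=5)
Line 4: ['letter', 'high'] (min_width=11, slack=5)
Line 5: ['purple', 'pepper'] (min_width=13, slack=3)
Line 6: ['wolf', 'quickly'] (min_width=12, slack=4)
Line 7: ['machine', 'letter'] (min_width=14, slack=2)
Line 8: ['north', 'ant', 'north'] (min_width=15, slack=1)
Line 9: ['car', 'a', 'window'] (min_width=12, slack=4)
Line 10: ['early', 'sea'] (min_width=9, slack=7)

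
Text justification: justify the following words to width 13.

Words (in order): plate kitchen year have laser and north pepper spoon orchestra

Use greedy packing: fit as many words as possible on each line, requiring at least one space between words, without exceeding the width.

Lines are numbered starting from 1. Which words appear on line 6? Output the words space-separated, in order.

Line 1: ['plate', 'kitchen'] (min_width=13, slack=0)
Line 2: ['year', 'have'] (min_width=9, slack=4)
Line 3: ['laser', 'and'] (min_width=9, slack=4)
Line 4: ['north', 'pepper'] (min_width=12, slack=1)
Line 5: ['spoon'] (min_width=5, slack=8)
Line 6: ['orchestra'] (min_width=9, slack=4)

Answer: orchestra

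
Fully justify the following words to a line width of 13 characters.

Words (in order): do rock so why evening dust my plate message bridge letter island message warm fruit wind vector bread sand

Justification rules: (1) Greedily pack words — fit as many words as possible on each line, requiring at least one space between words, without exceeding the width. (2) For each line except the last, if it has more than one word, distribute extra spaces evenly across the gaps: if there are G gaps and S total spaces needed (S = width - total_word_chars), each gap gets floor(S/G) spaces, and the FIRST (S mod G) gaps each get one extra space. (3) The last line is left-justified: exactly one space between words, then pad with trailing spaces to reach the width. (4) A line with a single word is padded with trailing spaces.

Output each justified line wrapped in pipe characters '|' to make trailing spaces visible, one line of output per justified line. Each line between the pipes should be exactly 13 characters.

Answer: |do   rock  so|
|why   evening|
|dust my plate|
|message      |
|bridge letter|
|island       |
|message  warm|
|fruit    wind|
|vector  bread|
|sand         |

Derivation:
Line 1: ['do', 'rock', 'so'] (min_width=10, slack=3)
Line 2: ['why', 'evening'] (min_width=11, slack=2)
Line 3: ['dust', 'my', 'plate'] (min_width=13, slack=0)
Line 4: ['message'] (min_width=7, slack=6)
Line 5: ['bridge', 'letter'] (min_width=13, slack=0)
Line 6: ['island'] (min_width=6, slack=7)
Line 7: ['message', 'warm'] (min_width=12, slack=1)
Line 8: ['fruit', 'wind'] (min_width=10, slack=3)
Line 9: ['vector', 'bread'] (min_width=12, slack=1)
Line 10: ['sand'] (min_width=4, slack=9)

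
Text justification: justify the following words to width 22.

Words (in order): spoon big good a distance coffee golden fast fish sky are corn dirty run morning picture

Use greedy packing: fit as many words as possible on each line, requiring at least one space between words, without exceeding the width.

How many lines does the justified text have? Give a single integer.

Line 1: ['spoon', 'big', 'good', 'a'] (min_width=16, slack=6)
Line 2: ['distance', 'coffee', 'golden'] (min_width=22, slack=0)
Line 3: ['fast', 'fish', 'sky', 'are', 'corn'] (min_width=22, slack=0)
Line 4: ['dirty', 'run', 'morning'] (min_width=17, slack=5)
Line 5: ['picture'] (min_width=7, slack=15)
Total lines: 5

Answer: 5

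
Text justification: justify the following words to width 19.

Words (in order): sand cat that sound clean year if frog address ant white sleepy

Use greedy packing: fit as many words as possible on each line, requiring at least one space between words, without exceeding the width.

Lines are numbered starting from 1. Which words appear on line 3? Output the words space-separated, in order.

Line 1: ['sand', 'cat', 'that', 'sound'] (min_width=19, slack=0)
Line 2: ['clean', 'year', 'if', 'frog'] (min_width=18, slack=1)
Line 3: ['address', 'ant', 'white'] (min_width=17, slack=2)
Line 4: ['sleepy'] (min_width=6, slack=13)

Answer: address ant white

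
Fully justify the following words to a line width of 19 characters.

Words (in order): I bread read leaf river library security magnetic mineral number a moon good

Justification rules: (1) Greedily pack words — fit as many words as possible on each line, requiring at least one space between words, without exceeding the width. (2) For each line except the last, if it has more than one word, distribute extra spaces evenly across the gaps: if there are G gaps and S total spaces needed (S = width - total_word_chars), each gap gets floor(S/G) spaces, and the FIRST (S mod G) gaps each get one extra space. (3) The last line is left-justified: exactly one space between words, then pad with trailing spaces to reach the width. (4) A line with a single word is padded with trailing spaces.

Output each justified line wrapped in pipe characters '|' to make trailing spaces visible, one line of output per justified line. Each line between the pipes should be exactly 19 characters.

Line 1: ['I', 'bread', 'read', 'leaf'] (min_width=17, slack=2)
Line 2: ['river', 'library'] (min_width=13, slack=6)
Line 3: ['security', 'magnetic'] (min_width=17, slack=2)
Line 4: ['mineral', 'number', 'a'] (min_width=16, slack=3)
Line 5: ['moon', 'good'] (min_width=9, slack=10)

Answer: |I  bread  read leaf|
|river       library|
|security   magnetic|
|mineral   number  a|
|moon good          |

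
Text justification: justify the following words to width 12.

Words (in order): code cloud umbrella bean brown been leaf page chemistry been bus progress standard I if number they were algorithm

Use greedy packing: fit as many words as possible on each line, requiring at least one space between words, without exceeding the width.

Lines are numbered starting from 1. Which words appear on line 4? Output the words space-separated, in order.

Line 1: ['code', 'cloud'] (min_width=10, slack=2)
Line 2: ['umbrella'] (min_width=8, slack=4)
Line 3: ['bean', 'brown'] (min_width=10, slack=2)
Line 4: ['been', 'leaf'] (min_width=9, slack=3)
Line 5: ['page'] (min_width=4, slack=8)
Line 6: ['chemistry'] (min_width=9, slack=3)
Line 7: ['been', 'bus'] (min_width=8, slack=4)
Line 8: ['progress'] (min_width=8, slack=4)
Line 9: ['standard', 'I'] (min_width=10, slack=2)
Line 10: ['if', 'number'] (min_width=9, slack=3)
Line 11: ['they', 'were'] (min_width=9, slack=3)
Line 12: ['algorithm'] (min_width=9, slack=3)

Answer: been leaf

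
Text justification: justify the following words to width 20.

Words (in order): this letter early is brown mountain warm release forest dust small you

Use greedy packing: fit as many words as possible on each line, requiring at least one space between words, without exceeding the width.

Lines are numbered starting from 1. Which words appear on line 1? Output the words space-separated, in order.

Line 1: ['this', 'letter', 'early', 'is'] (min_width=20, slack=0)
Line 2: ['brown', 'mountain', 'warm'] (min_width=19, slack=1)
Line 3: ['release', 'forest', 'dust'] (min_width=19, slack=1)
Line 4: ['small', 'you'] (min_width=9, slack=11)

Answer: this letter early is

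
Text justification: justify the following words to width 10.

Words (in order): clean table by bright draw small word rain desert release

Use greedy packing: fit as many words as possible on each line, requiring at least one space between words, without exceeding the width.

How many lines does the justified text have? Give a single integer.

Answer: 7

Derivation:
Line 1: ['clean'] (min_width=5, slack=5)
Line 2: ['table', 'by'] (min_width=8, slack=2)
Line 3: ['bright'] (min_width=6, slack=4)
Line 4: ['draw', 'small'] (min_width=10, slack=0)
Line 5: ['word', 'rain'] (min_width=9, slack=1)
Line 6: ['desert'] (min_width=6, slack=4)
Line 7: ['release'] (min_width=7, slack=3)
Total lines: 7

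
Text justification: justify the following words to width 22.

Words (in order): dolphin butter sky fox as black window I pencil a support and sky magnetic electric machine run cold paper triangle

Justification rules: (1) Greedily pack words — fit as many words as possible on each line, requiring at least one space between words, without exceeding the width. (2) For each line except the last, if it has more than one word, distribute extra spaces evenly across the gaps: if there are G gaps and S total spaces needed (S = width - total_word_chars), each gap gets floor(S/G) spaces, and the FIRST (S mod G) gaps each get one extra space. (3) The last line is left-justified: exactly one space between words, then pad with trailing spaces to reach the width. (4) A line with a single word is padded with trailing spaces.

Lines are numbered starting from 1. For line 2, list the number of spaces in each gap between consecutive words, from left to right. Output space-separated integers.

Answer: 3 3 2

Derivation:
Line 1: ['dolphin', 'butter', 'sky', 'fox'] (min_width=22, slack=0)
Line 2: ['as', 'black', 'window', 'I'] (min_width=17, slack=5)
Line 3: ['pencil', 'a', 'support', 'and'] (min_width=20, slack=2)
Line 4: ['sky', 'magnetic', 'electric'] (min_width=21, slack=1)
Line 5: ['machine', 'run', 'cold', 'paper'] (min_width=22, slack=0)
Line 6: ['triangle'] (min_width=8, slack=14)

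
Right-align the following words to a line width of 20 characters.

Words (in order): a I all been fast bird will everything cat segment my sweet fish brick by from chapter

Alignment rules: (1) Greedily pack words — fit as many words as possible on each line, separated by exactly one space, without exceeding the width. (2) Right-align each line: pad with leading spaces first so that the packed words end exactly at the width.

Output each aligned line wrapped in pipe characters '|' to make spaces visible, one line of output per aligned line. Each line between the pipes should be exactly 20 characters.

Answer: |   a I all been fast|
|bird will everything|
|cat segment my sweet|
|  fish brick by from|
|             chapter|

Derivation:
Line 1: ['a', 'I', 'all', 'been', 'fast'] (min_width=17, slack=3)
Line 2: ['bird', 'will', 'everything'] (min_width=20, slack=0)
Line 3: ['cat', 'segment', 'my', 'sweet'] (min_width=20, slack=0)
Line 4: ['fish', 'brick', 'by', 'from'] (min_width=18, slack=2)
Line 5: ['chapter'] (min_width=7, slack=13)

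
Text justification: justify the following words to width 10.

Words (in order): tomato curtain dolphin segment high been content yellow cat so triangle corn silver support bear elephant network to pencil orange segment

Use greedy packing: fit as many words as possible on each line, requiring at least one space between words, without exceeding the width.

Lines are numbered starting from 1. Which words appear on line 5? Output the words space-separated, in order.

Answer: high been

Derivation:
Line 1: ['tomato'] (min_width=6, slack=4)
Line 2: ['curtain'] (min_width=7, slack=3)
Line 3: ['dolphin'] (min_width=7, slack=3)
Line 4: ['segment'] (min_width=7, slack=3)
Line 5: ['high', 'been'] (min_width=9, slack=1)
Line 6: ['content'] (min_width=7, slack=3)
Line 7: ['yellow', 'cat'] (min_width=10, slack=0)
Line 8: ['so'] (min_width=2, slack=8)
Line 9: ['triangle'] (min_width=8, slack=2)
Line 10: ['corn'] (min_width=4, slack=6)
Line 11: ['silver'] (min_width=6, slack=4)
Line 12: ['support'] (min_width=7, slack=3)
Line 13: ['bear'] (min_width=4, slack=6)
Line 14: ['elephant'] (min_width=8, slack=2)
Line 15: ['network', 'to'] (min_width=10, slack=0)
Line 16: ['pencil'] (min_width=6, slack=4)
Line 17: ['orange'] (min_width=6, slack=4)
Line 18: ['segment'] (min_width=7, slack=3)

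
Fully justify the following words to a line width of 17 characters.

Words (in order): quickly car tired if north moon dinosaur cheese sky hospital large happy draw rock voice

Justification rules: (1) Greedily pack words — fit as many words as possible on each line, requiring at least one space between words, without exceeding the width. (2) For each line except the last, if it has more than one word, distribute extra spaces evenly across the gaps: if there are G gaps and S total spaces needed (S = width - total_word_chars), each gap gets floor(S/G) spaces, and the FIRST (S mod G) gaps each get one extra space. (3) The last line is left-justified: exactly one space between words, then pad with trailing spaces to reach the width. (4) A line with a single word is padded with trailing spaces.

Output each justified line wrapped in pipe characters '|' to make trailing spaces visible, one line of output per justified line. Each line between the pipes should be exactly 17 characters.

Answer: |quickly car tired|
|if   north   moon|
|dinosaur   cheese|
|sky      hospital|
|large  happy draw|
|rock voice       |

Derivation:
Line 1: ['quickly', 'car', 'tired'] (min_width=17, slack=0)
Line 2: ['if', 'north', 'moon'] (min_width=13, slack=4)
Line 3: ['dinosaur', 'cheese'] (min_width=15, slack=2)
Line 4: ['sky', 'hospital'] (min_width=12, slack=5)
Line 5: ['large', 'happy', 'draw'] (min_width=16, slack=1)
Line 6: ['rock', 'voice'] (min_width=10, slack=7)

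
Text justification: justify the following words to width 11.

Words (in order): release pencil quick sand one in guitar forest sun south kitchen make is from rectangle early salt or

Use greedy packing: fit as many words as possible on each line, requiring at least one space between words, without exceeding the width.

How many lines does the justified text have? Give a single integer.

Answer: 13

Derivation:
Line 1: ['release'] (min_width=7, slack=4)
Line 2: ['pencil'] (min_width=6, slack=5)
Line 3: ['quick', 'sand'] (min_width=10, slack=1)
Line 4: ['one', 'in'] (min_width=6, slack=5)
Line 5: ['guitar'] (min_width=6, slack=5)
Line 6: ['forest', 'sun'] (min_width=10, slack=1)
Line 7: ['south'] (min_width=5, slack=6)
Line 8: ['kitchen'] (min_width=7, slack=4)
Line 9: ['make', 'is'] (min_width=7, slack=4)
Line 10: ['from'] (min_width=4, slack=7)
Line 11: ['rectangle'] (min_width=9, slack=2)
Line 12: ['early', 'salt'] (min_width=10, slack=1)
Line 13: ['or'] (min_width=2, slack=9)
Total lines: 13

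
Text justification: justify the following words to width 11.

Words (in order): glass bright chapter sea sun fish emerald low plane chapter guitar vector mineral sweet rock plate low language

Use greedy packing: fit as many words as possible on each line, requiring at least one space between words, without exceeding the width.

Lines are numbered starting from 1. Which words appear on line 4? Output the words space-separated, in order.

Line 1: ['glass'] (min_width=5, slack=6)
Line 2: ['bright'] (min_width=6, slack=5)
Line 3: ['chapter', 'sea'] (min_width=11, slack=0)
Line 4: ['sun', 'fish'] (min_width=8, slack=3)
Line 5: ['emerald', 'low'] (min_width=11, slack=0)
Line 6: ['plane'] (min_width=5, slack=6)
Line 7: ['chapter'] (min_width=7, slack=4)
Line 8: ['guitar'] (min_width=6, slack=5)
Line 9: ['vector'] (min_width=6, slack=5)
Line 10: ['mineral'] (min_width=7, slack=4)
Line 11: ['sweet', 'rock'] (min_width=10, slack=1)
Line 12: ['plate', 'low'] (min_width=9, slack=2)
Line 13: ['language'] (min_width=8, slack=3)

Answer: sun fish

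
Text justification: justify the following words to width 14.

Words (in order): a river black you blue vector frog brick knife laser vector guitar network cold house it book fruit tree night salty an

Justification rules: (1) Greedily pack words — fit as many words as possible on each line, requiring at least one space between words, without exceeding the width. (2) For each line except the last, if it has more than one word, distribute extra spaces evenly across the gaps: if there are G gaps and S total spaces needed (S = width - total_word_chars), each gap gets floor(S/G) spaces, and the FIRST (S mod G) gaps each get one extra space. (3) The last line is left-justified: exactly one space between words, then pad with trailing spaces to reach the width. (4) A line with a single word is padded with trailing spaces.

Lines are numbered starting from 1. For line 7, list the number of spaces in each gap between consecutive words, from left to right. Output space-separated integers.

Answer: 2 1

Derivation:
Line 1: ['a', 'river', 'black'] (min_width=13, slack=1)
Line 2: ['you', 'blue'] (min_width=8, slack=6)
Line 3: ['vector', 'frog'] (min_width=11, slack=3)
Line 4: ['brick', 'knife'] (min_width=11, slack=3)
Line 5: ['laser', 'vector'] (min_width=12, slack=2)
Line 6: ['guitar', 'network'] (min_width=14, slack=0)
Line 7: ['cold', 'house', 'it'] (min_width=13, slack=1)
Line 8: ['book', 'fruit'] (min_width=10, slack=4)
Line 9: ['tree', 'night'] (min_width=10, slack=4)
Line 10: ['salty', 'an'] (min_width=8, slack=6)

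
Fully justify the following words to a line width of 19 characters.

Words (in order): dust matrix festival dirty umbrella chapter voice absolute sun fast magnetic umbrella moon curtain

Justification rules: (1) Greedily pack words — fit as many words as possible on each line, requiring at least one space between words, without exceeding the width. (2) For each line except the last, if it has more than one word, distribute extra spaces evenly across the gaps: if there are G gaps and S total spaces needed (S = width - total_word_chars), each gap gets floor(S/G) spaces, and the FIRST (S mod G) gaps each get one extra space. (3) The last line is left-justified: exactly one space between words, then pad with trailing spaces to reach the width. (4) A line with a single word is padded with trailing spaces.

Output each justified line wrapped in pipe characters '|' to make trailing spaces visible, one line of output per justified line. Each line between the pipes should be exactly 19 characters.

Line 1: ['dust', 'matrix'] (min_width=11, slack=8)
Line 2: ['festival', 'dirty'] (min_width=14, slack=5)
Line 3: ['umbrella', 'chapter'] (min_width=16, slack=3)
Line 4: ['voice', 'absolute', 'sun'] (min_width=18, slack=1)
Line 5: ['fast', 'magnetic'] (min_width=13, slack=6)
Line 6: ['umbrella', 'moon'] (min_width=13, slack=6)
Line 7: ['curtain'] (min_width=7, slack=12)

Answer: |dust         matrix|
|festival      dirty|
|umbrella    chapter|
|voice  absolute sun|
|fast       magnetic|
|umbrella       moon|
|curtain            |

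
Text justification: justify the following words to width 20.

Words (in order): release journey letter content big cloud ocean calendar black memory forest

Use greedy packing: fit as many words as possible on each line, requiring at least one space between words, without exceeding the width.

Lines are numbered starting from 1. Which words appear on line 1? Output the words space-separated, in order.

Answer: release journey

Derivation:
Line 1: ['release', 'journey'] (min_width=15, slack=5)
Line 2: ['letter', 'content', 'big'] (min_width=18, slack=2)
Line 3: ['cloud', 'ocean', 'calendar'] (min_width=20, slack=0)
Line 4: ['black', 'memory', 'forest'] (min_width=19, slack=1)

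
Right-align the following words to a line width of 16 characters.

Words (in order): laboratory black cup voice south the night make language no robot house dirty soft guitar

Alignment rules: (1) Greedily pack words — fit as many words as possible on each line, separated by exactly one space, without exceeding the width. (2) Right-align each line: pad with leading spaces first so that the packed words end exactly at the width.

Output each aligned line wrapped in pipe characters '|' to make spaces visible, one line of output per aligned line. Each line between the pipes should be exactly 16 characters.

Line 1: ['laboratory', 'black'] (min_width=16, slack=0)
Line 2: ['cup', 'voice', 'south'] (min_width=15, slack=1)
Line 3: ['the', 'night', 'make'] (min_width=14, slack=2)
Line 4: ['language', 'no'] (min_width=11, slack=5)
Line 5: ['robot', 'house'] (min_width=11, slack=5)
Line 6: ['dirty', 'soft'] (min_width=10, slack=6)
Line 7: ['guitar'] (min_width=6, slack=10)

Answer: |laboratory black|
| cup voice south|
|  the night make|
|     language no|
|     robot house|
|      dirty soft|
|          guitar|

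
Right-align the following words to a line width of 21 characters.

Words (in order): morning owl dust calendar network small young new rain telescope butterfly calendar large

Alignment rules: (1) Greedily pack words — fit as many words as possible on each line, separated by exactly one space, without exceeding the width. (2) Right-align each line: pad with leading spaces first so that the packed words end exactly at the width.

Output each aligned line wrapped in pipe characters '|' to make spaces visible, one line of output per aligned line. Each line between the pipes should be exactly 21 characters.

Answer: |     morning owl dust|
|     calendar network|
| small young new rain|
|  telescope butterfly|
|       calendar large|

Derivation:
Line 1: ['morning', 'owl', 'dust'] (min_width=16, slack=5)
Line 2: ['calendar', 'network'] (min_width=16, slack=5)
Line 3: ['small', 'young', 'new', 'rain'] (min_width=20, slack=1)
Line 4: ['telescope', 'butterfly'] (min_width=19, slack=2)
Line 5: ['calendar', 'large'] (min_width=14, slack=7)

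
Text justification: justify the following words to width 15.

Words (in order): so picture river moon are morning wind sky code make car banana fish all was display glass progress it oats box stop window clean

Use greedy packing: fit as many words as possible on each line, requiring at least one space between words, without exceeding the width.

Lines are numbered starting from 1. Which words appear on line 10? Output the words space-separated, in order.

Answer: clean

Derivation:
Line 1: ['so', 'picture'] (min_width=10, slack=5)
Line 2: ['river', 'moon', 'are'] (min_width=14, slack=1)
Line 3: ['morning', 'wind'] (min_width=12, slack=3)
Line 4: ['sky', 'code', 'make'] (min_width=13, slack=2)
Line 5: ['car', 'banana', 'fish'] (min_width=15, slack=0)
Line 6: ['all', 'was', 'display'] (min_width=15, slack=0)
Line 7: ['glass', 'progress'] (min_width=14, slack=1)
Line 8: ['it', 'oats', 'box'] (min_width=11, slack=4)
Line 9: ['stop', 'window'] (min_width=11, slack=4)
Line 10: ['clean'] (min_width=5, slack=10)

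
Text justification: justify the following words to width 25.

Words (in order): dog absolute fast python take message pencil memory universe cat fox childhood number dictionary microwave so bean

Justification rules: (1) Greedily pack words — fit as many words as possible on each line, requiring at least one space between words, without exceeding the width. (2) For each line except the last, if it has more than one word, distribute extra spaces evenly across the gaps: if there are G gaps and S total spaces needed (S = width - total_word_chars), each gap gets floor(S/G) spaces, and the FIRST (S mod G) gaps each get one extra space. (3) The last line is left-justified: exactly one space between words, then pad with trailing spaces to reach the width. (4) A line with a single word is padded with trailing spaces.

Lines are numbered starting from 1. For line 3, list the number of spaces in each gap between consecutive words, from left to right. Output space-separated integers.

Answer: 2 2 1

Derivation:
Line 1: ['dog', 'absolute', 'fast', 'python'] (min_width=24, slack=1)
Line 2: ['take', 'message', 'pencil'] (min_width=19, slack=6)
Line 3: ['memory', 'universe', 'cat', 'fox'] (min_width=23, slack=2)
Line 4: ['childhood', 'number'] (min_width=16, slack=9)
Line 5: ['dictionary', 'microwave', 'so'] (min_width=23, slack=2)
Line 6: ['bean'] (min_width=4, slack=21)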